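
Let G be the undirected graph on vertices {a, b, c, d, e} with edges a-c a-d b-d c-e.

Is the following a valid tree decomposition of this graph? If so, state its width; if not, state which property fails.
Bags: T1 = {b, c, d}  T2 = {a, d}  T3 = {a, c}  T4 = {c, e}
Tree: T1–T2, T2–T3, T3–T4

A tree decomposition must satisfy three properties: every vertex lies in some bag; for every edge, both endpoints lie together in some bag; and for every vertex, the bags containing it form a connected subtree. Here bags containing vertex c are not connected in the tree, so the decomposition is invalid.

No — bags containing vertex c are not connected in the tree.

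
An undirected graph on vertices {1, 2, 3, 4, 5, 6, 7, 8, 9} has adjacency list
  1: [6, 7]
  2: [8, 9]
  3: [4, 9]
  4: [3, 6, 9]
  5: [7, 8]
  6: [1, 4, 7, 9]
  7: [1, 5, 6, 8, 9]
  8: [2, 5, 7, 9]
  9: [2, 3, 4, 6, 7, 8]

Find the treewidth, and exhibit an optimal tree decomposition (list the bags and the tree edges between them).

Each bag holds 3 vertices, so the decomposition has width 2, which upper-bounds the treewidth. Conversely, {1, 6, 7} is a clique of size 3, and the vertices of any clique must share a bag in every tree decomposition; so some bag has ≥ 3 vertices and tw(G) ≥ 2. The upper and lower bounds meet at 2, so that is the treewidth.

Treewidth 2.
One optimal decomposition is:
Bags: B1 = {5, 7, 8}  B2 = {7, 8, 9}  B3 = {6, 7, 9}  B4 = {4, 6, 9}  B5 = {2, 8, 9}  B6 = {1, 6, 7}  B7 = {3, 4, 9}
Tree: B1–B2, B2–B3, B3–B4, B2–B5, B3–B6, B4–B7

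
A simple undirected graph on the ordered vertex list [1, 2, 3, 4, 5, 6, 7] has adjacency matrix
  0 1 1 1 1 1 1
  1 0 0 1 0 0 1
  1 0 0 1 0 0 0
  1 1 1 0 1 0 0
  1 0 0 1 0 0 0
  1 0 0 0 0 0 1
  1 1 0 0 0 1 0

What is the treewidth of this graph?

2

A width-2 tree decomposition is:
Bags: B1 = {1, 2, 7}  B2 = {1, 2, 4}  B3 = {1, 6, 7}  B4 = {1, 4, 5}  B5 = {1, 3, 4}
Tree: B1–B2, B1–B3, B2–B4, B2–B5
Every bag has size at most 3, so the width is 3 − 1 = 2 and tw(G) ≤ 2. Conversely, {1, 2, 4} is a clique of size 3, and the vertices of any clique must share a bag in every tree decomposition; so some bag has ≥ 3 vertices and tw(G) ≥ 2. Hence tw(G) = 2 exactly.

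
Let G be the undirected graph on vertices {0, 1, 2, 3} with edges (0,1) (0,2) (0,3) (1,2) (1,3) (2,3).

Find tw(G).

A width-3 tree decomposition is:
Bags: B1 = {0, 1, 2, 3}
Tree: (single bag)
With just one bag of size 4, the width is 4 − 1 = 3, so tw(G) ≤ 3. Conversely, {0, 1, 2, 3} is a clique of size 4, and the vertices of any clique must share a bag in every tree decomposition; so some bag has ≥ 4 vertices and tw(G) ≥ 3. Hence tw(G) = 3 exactly.

3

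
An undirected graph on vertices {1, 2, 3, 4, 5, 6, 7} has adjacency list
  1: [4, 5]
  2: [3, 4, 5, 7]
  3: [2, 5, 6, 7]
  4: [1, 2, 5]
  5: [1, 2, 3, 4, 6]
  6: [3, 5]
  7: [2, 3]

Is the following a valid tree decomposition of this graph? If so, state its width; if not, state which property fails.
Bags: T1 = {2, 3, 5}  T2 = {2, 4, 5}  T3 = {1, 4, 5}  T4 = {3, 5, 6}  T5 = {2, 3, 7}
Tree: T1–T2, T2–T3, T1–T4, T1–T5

Yes; width 2.

Vertex coverage: the bags together contain {1, 2, 3, 4, 5, 6, 7}, the full vertex set. Edge coverage: each edge of G has both endpoints in at least one bag. Running intersection: for every vertex, the bags containing it form a connected subtree. All three properties hold, so this is a valid tree decomposition of width max|bag| − 1 = 2, and hence tw(G) ≤ 2.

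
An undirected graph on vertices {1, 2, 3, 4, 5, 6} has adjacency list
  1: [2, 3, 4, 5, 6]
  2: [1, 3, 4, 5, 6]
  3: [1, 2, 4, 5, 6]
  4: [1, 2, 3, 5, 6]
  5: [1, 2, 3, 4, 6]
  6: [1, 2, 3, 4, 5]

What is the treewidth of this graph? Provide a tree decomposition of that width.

With just one bag of size 6, the width is 6 − 1 = 5, so tw(G) ≤ 5. Conversely, {1, 2, 3, 4, 5, 6} is a clique of size 6, and the vertices of any clique must share a bag in every tree decomposition; so some bag has ≥ 6 vertices and tw(G) ≥ 5. The upper and lower bounds meet at 5, so that is the treewidth.

Treewidth 5.
One such decomposition:
Bags: B1 = {1, 2, 3, 4, 5, 6}
Tree: (single bag)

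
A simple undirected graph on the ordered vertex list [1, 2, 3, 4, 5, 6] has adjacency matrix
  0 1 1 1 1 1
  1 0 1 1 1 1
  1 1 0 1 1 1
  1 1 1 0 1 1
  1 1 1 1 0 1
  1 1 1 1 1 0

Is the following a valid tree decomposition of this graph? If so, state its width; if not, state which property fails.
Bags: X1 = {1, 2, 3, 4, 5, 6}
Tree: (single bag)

Checking the three conditions: (i) the bags cover all of {1, 2, 3, 4, 5, 6}; (ii) for each edge, some bag contains both endpoints; (iii) the bags containing any fixed vertex form a subtree. All hold, so the decomposition is valid with width 6 − 1 = 5.

Yes; width 5.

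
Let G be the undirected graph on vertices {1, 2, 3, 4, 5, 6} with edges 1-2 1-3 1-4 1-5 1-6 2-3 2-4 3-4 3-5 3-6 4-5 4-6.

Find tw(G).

A width-3 tree decomposition is:
Bags: B1 = {1, 3, 4, 5}  B2 = {1, 2, 3, 4}  B3 = {1, 3, 4, 6}
Tree: B1–B2, B1–B3
Every bag has size at most 4, so the width is 4 − 1 = 3 and tw(G) ≤ 3. On the other hand G contains the 4-clique {1, 2, 3, 4}. A clique must lie in a single bag of any decomposition, so no decomposition can have width below 3. Therefore the treewidth is 3.

3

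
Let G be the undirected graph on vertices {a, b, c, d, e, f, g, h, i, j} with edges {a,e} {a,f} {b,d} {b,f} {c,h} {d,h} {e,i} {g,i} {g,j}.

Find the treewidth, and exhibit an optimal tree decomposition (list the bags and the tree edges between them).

Each bag holds 2 vertices, so the decomposition has width 1, which upper-bounds the treewidth. Any graph with an edge has treewidth ≥ 1, and G has the edge j–g. The upper and lower bounds meet at 1, so that is the treewidth.

Treewidth 1.
One optimal decomposition is:
Bags: B1 = {g, j}  B2 = {g, i}  B3 = {e, i}  B4 = {a, e}  B5 = {a, f}  B6 = {b, f}  B7 = {b, d}  B8 = {d, h}  B9 = {c, h}
Tree: B1–B2, B2–B3, B3–B4, B4–B5, B5–B6, B6–B7, B7–B8, B8–B9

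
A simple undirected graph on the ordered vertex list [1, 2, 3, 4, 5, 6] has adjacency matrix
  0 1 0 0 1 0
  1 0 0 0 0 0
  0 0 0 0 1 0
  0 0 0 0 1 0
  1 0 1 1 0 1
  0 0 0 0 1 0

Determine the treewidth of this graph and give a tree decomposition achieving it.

Treewidth 1.
Bags: B1 = {1, 5}  B2 = {1, 2}  B3 = {4, 5}  B4 = {5, 6}  B5 = {3, 5}
Tree: B1–B2, B1–B3, B3–B4, B4–B5

The largest bag has 2 vertices, giving width 1; this decomposition certifies tw(G) ≤ 1. Any graph with an edge has treewidth ≥ 1, and G has the edge 5–1. Hence tw(G) = 1 exactly.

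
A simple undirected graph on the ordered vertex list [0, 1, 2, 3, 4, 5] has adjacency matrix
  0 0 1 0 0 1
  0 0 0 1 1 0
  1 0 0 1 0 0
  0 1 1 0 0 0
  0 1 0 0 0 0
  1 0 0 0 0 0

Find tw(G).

1

A width-1 tree decomposition is:
Bags: B1 = {1, 4}  B2 = {1, 3}  B3 = {2, 3}  B4 = {0, 2}  B5 = {0, 5}
Tree: B1–B2, B2–B3, B3–B4, B4–B5
The largest bag has 2 vertices, giving width 1; this decomposition certifies tw(G) ≤ 1. Any graph with an edge has treewidth ≥ 1, and G has the edge 4–1. Combining the bounds, tw(G) = 1.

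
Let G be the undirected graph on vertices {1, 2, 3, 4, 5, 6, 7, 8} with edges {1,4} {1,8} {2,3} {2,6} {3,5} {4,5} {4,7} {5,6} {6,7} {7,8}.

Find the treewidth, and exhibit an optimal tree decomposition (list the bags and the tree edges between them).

Each bag holds 3 vertices, so the decomposition has width 2, which upper-bounds the treewidth. For the lower bound, G contains the cycle 3–2–6–5–3, so G is not a forest; only forests have treewidth ≤ 1, hence tw(G) ≥ 2. Hence tw(G) = 2 exactly.

Treewidth 2.
Bags: B1 = {2, 3, 5}  B2 = {2, 5, 6}  B3 = {4, 5, 6}  B4 = {4, 6, 7}  B5 = {1, 4, 7}  B6 = {1, 7, 8}
Tree: B1–B2, B2–B3, B3–B4, B4–B5, B5–B6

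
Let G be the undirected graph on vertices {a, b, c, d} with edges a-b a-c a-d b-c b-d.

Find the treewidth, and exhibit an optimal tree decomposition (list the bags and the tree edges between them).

Treewidth 2.
One optimal decomposition is:
Bags: B1 = {a, b, c}  B2 = {a, b, d}
Tree: B1–B2

Each bag holds 3 vertices, so the decomposition has width 2, which upper-bounds the treewidth. For the lower bound, the 3 vertices {a, b, d} are pairwise adjacent, and any tree decomposition puts a clique entirely inside one bag — forcing width ≥ 2. The upper and lower bounds meet at 2, so that is the treewidth.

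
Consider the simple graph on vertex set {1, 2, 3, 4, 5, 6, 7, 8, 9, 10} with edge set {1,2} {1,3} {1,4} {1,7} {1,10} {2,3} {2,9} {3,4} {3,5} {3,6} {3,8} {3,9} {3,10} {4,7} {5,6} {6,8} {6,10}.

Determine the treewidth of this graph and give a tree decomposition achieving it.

Every bag has size at most 3, so the width is 3 − 1 = 2 and tw(G) ≤ 2. For the lower bound, the 3 vertices {1, 2, 3} are pairwise adjacent, and any tree decomposition puts a clique entirely inside one bag — forcing width ≥ 2. The upper and lower bounds meet at 2, so that is the treewidth.

Treewidth 2.
Bags: B1 = {1, 3, 10}  B2 = {3, 6, 10}  B3 = {1, 2, 3}  B4 = {2, 3, 9}  B5 = {3, 5, 6}  B6 = {3, 6, 8}  B7 = {1, 3, 4}  B8 = {1, 4, 7}
Tree: B1–B2, B1–B3, B3–B4, B2–B5, B2–B6, B3–B7, B7–B8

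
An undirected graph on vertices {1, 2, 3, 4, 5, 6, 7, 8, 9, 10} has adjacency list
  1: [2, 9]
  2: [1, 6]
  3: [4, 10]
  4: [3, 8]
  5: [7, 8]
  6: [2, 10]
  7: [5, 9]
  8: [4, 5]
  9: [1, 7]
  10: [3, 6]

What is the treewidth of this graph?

A width-2 tree decomposition is:
Bags: B1 = {1, 2, 9}  B2 = {2, 6, 9}  B3 = {6, 9, 10}  B4 = {3, 9, 10}  B5 = {3, 4, 9}  B6 = {4, 8, 9}  B7 = {5, 8, 9}  B8 = {5, 7, 9}
Tree: B1–B2, B2–B3, B3–B4, B4–B5, B5–B6, B6–B7, B7–B8
Each bag holds 3 vertices, so the decomposition has width 2, which upper-bounds the treewidth. For the lower bound, G contains the cycle 9–1–2–6–10–3–4–8–5–7–9, so G is not a forest; only forests have treewidth ≤ 1, hence tw(G) ≥ 2. The upper and lower bounds meet at 2, so that is the treewidth.

2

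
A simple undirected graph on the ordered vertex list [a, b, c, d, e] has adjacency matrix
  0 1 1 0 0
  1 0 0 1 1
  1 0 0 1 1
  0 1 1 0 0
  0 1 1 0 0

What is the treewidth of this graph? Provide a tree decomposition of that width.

The largest bag has 3 vertices, giving width 2; this decomposition certifies tw(G) ≤ 2. For the lower bound, G contains the cycle d–b–a–c–d, so G is not a forest; only forests have treewidth ≤ 1, hence tw(G) ≥ 2. Therefore the treewidth is 2.

Treewidth 2.
One optimal decomposition is:
Bags: B1 = {b, c, d}  B2 = {a, b, c}  B3 = {b, c, e}
Tree: B1–B2, B2–B3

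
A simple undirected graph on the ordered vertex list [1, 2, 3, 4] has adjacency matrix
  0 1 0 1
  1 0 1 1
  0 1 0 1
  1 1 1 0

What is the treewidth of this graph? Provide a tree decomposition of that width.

Each bag holds 3 vertices, so the decomposition has width 2, which upper-bounds the treewidth. For the lower bound, the 3 vertices {1, 2, 4} are pairwise adjacent, and any tree decomposition puts a clique entirely inside one bag — forcing width ≥ 2. Combining the bounds, tw(G) = 2.

Treewidth 2.
Bags: B1 = {2, 3, 4}  B2 = {1, 2, 4}
Tree: B1–B2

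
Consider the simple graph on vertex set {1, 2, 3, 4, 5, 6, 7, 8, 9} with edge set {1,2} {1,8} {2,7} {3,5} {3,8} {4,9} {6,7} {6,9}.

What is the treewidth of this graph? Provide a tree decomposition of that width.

Treewidth 1.
One optimal decomposition is:
Bags: B1 = {4, 9}  B2 = {6, 9}  B3 = {6, 7}  B4 = {2, 7}  B5 = {1, 2}  B6 = {1, 8}  B7 = {3, 8}  B8 = {3, 5}
Tree: B1–B2, B2–B3, B3–B4, B4–B5, B5–B6, B6–B7, B7–B8

The largest bag has 2 vertices, giving width 1; this decomposition certifies tw(G) ≤ 1. G has an edge, so its treewidth is at least 1. The upper and lower bounds meet at 1, so that is the treewidth.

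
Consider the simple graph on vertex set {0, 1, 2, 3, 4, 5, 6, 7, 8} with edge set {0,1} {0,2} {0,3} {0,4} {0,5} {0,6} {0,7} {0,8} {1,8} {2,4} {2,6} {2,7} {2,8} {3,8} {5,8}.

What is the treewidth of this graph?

A width-2 tree decomposition is:
Bags: B1 = {0, 2, 8}  B2 = {0, 2, 7}  B3 = {0, 3, 8}  B4 = {0, 5, 8}  B5 = {0, 1, 8}  B6 = {0, 2, 4}  B7 = {0, 2, 6}
Tree: B1–B2, B1–B3, B3–B4, B3–B5, B1–B6, B1–B7
The largest bag has 3 vertices, giving width 2; this decomposition certifies tw(G) ≤ 2. On the other hand G contains the 3-clique {0, 1, 8}. A clique must lie in a single bag of any decomposition, so no decomposition can have width below 2. Hence tw(G) = 2 exactly.

2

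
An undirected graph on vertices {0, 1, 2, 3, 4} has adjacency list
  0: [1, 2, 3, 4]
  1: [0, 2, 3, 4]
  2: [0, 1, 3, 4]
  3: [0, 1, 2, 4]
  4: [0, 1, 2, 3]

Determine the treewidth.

4

A width-4 tree decomposition is:
Bags: B1 = {0, 1, 2, 3, 4}
Tree: (single bag)
A single bag containing all 5 vertices is trivially a valid decomposition of width 4. On the other hand G contains the 5-clique {0, 1, 2, 3, 4}. A clique must lie in a single bag of any decomposition, so no decomposition can have width below 4. Hence tw(G) = 4 exactly.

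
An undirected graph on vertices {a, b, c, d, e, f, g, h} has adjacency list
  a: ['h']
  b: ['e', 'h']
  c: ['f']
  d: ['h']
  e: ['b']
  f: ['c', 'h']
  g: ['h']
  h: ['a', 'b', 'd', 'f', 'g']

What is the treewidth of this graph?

A width-1 tree decomposition is:
Bags: B1 = {a, h}  B2 = {b, h}  B3 = {g, h}  B4 = {f, h}  B5 = {b, e}  B6 = {c, f}  B7 = {d, h}
Tree: B1–B2, B2–B3, B1–B4, B2–B5, B4–B6, B1–B7
Every bag has size at most 2, so the width is 2 − 1 = 1 and tw(G) ≤ 1. Since G has at least one edge (e.g. h–a), it is not an edgeless graph, so tw(G) ≥ 1. Combining the bounds, tw(G) = 1.

1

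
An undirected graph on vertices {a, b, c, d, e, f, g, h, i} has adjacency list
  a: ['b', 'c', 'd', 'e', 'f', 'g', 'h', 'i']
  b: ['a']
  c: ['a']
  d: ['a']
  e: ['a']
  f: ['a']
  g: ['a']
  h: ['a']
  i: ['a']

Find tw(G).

1

A width-1 tree decomposition is:
Bags: B1 = {a, e}  B2 = {a, h}  B3 = {a, i}  B4 = {a, f}  B5 = {a, g}  B6 = {a, c}  B7 = {a, d}  B8 = {a, b}
Tree: B1–B2, B1–B3, B3–B4, B1–B5, B2–B6, B2–B7, B6–B8
Each bag holds 2 vertices, so the decomposition has width 1, which upper-bounds the treewidth. Any graph with an edge has treewidth ≥ 1, and G has the edge e–a. Hence tw(G) = 1 exactly.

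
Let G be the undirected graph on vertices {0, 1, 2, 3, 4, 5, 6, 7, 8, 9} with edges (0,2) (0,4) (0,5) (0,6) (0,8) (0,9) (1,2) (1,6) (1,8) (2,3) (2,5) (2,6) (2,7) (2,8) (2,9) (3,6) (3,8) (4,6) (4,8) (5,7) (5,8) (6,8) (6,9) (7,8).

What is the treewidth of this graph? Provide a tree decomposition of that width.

Every bag has size at most 4, so the width is 4 − 1 = 3 and tw(G) ≤ 3. On the other hand G contains the 4-clique {0, 2, 5, 8}. A clique must lie in a single bag of any decomposition, so no decomposition can have width below 3. Therefore the treewidth is 3.

Treewidth 3.
One such decomposition:
Bags: B1 = {0, 2, 6, 8}  B2 = {1, 2, 6, 8}  B3 = {0, 2, 6, 9}  B4 = {0, 4, 6, 8}  B5 = {2, 3, 6, 8}  B6 = {0, 2, 5, 8}  B7 = {2, 5, 7, 8}
Tree: B1–B2, B1–B3, B1–B4, B1–B5, B1–B6, B6–B7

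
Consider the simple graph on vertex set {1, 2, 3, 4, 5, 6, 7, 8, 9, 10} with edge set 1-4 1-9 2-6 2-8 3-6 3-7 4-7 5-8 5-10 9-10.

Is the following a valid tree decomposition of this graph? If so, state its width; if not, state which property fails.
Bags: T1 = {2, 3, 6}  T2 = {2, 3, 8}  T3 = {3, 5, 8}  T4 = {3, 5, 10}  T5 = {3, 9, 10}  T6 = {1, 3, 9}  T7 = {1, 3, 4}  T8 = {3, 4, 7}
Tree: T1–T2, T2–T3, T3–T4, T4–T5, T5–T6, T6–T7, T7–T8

Yes; width 2.

Vertex coverage: the bags together contain {1, 2, 3, 4, 5, 6, 7, 8, 9, 10}, the full vertex set. Edge coverage: each edge of G has both endpoints in at least one bag. Running intersection: for every vertex, the bags containing it form a connected subtree. All three properties hold, so this is a valid tree decomposition of width max|bag| − 1 = 2, and hence tw(G) ≤ 2.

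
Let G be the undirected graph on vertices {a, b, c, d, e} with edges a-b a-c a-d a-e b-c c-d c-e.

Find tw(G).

2

A width-2 tree decomposition is:
Bags: B1 = {a, c, e}  B2 = {a, c, d}  B3 = {a, b, c}
Tree: B1–B2, B2–B3
Every bag has size at most 3, so the width is 3 − 1 = 2 and tw(G) ≤ 2. For the lower bound, the 3 vertices {a, c, d} are pairwise adjacent, and any tree decomposition puts a clique entirely inside one bag — forcing width ≥ 2. The upper and lower bounds meet at 2, so that is the treewidth.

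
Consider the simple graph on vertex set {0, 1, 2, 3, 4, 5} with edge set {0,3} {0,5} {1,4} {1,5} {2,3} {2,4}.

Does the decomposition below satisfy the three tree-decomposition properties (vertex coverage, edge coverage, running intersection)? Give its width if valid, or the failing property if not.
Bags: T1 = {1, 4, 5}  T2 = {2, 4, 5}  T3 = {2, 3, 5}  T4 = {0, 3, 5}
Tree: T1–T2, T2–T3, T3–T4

Yes; width 2.

Checking the three conditions: (i) the bags cover all of {0, 1, 2, 3, 4, 5}; (ii) for each edge, some bag contains both endpoints; (iii) the bags containing any fixed vertex form a subtree. All hold, so the decomposition is valid with width 3 − 1 = 2.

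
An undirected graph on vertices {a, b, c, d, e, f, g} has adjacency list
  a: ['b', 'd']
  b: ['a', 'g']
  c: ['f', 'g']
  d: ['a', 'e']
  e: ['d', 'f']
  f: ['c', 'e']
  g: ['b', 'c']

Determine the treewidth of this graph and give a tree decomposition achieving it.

Treewidth 2.
Bags: B1 = {a, d, e}  B2 = {a, e, f}  B3 = {a, c, f}  B4 = {a, c, g}  B5 = {a, b, g}
Tree: B1–B2, B2–B3, B3–B4, B4–B5

Each bag holds 3 vertices, so the decomposition has width 2, which upper-bounds the treewidth. For the lower bound, G contains the cycle a–d–e–f–c–g–b–a, so G is not a forest; only forests have treewidth ≤ 1, hence tw(G) ≥ 2. The upper and lower bounds meet at 2, so that is the treewidth.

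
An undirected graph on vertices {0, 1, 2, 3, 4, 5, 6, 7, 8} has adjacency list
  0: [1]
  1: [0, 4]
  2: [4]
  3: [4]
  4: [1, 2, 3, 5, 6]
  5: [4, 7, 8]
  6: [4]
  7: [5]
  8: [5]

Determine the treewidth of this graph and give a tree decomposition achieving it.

Treewidth 1.
One such decomposition:
Bags: B1 = {3, 4}  B2 = {4, 5}  B3 = {1, 4}  B4 = {4, 6}  B5 = {5, 8}  B6 = {2, 4}  B7 = {5, 7}  B8 = {0, 1}
Tree: B1–B2, B2–B3, B2–B4, B2–B5, B4–B6, B2–B7, B3–B8

The largest bag has 2 vertices, giving width 1; this decomposition certifies tw(G) ≤ 1. Any graph with an edge has treewidth ≥ 1, and G has the edge 3–4. Hence tw(G) = 1 exactly.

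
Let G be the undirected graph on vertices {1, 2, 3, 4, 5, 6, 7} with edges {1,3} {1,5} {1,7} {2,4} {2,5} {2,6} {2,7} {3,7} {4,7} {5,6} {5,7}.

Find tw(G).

2

A width-2 tree decomposition is:
Bags: B1 = {2, 5, 7}  B2 = {2, 4, 7}  B3 = {2, 5, 6}  B4 = {1, 5, 7}  B5 = {1, 3, 7}
Tree: B1–B2, B1–B3, B1–B4, B4–B5
Each bag holds 3 vertices, so the decomposition has width 2, which upper-bounds the treewidth. On the other hand G contains the 3-clique {2, 5, 6}. A clique must lie in a single bag of any decomposition, so no decomposition can have width below 2. The upper and lower bounds meet at 2, so that is the treewidth.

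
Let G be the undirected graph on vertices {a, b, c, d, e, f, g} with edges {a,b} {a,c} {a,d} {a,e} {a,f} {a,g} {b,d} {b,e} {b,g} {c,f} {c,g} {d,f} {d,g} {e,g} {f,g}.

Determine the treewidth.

A width-3 tree decomposition is:
Bags: B1 = {a, d, f, g}  B2 = {a, b, d, g}  B3 = {a, c, f, g}  B4 = {a, b, e, g}
Tree: B1–B2, B1–B3, B2–B4
The largest bag has 4 vertices, giving width 3; this decomposition certifies tw(G) ≤ 3. For the lower bound, the 4 vertices {a, d, f, g} are pairwise adjacent, and any tree decomposition puts a clique entirely inside one bag — forcing width ≥ 3. Therefore the treewidth is 3.

3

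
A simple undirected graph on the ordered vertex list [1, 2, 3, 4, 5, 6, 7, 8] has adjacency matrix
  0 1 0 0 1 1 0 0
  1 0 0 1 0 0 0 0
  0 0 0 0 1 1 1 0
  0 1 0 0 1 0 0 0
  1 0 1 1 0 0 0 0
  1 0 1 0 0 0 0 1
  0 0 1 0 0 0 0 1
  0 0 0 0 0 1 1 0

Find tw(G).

A width-2 tree decomposition is:
Bags: B1 = {6, 7, 8}  B2 = {3, 6, 7}  B3 = {1, 3, 6}  B4 = {1, 3, 5}  B5 = {1, 2, 5}  B6 = {2, 4, 5}
Tree: B1–B2, B2–B3, B3–B4, B4–B5, B5–B6
The largest bag has 3 vertices, giving width 2; this decomposition certifies tw(G) ≤ 2. For the lower bound, G contains the cycle 8–7–3–6–8, so G is not a forest; only forests have treewidth ≤ 1, hence tw(G) ≥ 2. The upper and lower bounds meet at 2, so that is the treewidth.

2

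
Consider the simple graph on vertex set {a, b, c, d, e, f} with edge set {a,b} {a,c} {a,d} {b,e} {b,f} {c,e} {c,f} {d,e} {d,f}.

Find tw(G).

3

A width-3 tree decomposition is:
Bags: B1 = {b, c, d, e}  B2 = {b, c, d, f}  B3 = {a, b, c, d}
Tree: B1–B2, B2–B3
Each bag holds 4 vertices, so the decomposition has width 3, which upper-bounds the treewidth. For the lower bound: the 4 vertex sets {c,e}, {d,f}, {b}, {a} are disjoint, each induces a connected subgraph, and every pair is joined by at least one edge of G. Contracting each set to a single vertex therefore yields K_{4} as a minor, and since treewidth is minor-monotone, tw(G) ≥ tw(K_{4}) = 3. Hence tw(G) = 3 exactly.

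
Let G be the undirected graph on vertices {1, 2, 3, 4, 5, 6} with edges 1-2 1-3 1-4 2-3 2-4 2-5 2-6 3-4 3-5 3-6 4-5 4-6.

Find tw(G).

A width-3 tree decomposition is:
Bags: B1 = {2, 3, 4, 5}  B2 = {2, 3, 4, 6}  B3 = {1, 2, 3, 4}
Tree: B1–B2, B1–B3
Each bag holds 4 vertices, so the decomposition has width 3, which upper-bounds the treewidth. Conversely, {1, 2, 3, 4} is a clique of size 4, and the vertices of any clique must share a bag in every tree decomposition; so some bag has ≥ 4 vertices and tw(G) ≥ 3. Therefore the treewidth is 3.

3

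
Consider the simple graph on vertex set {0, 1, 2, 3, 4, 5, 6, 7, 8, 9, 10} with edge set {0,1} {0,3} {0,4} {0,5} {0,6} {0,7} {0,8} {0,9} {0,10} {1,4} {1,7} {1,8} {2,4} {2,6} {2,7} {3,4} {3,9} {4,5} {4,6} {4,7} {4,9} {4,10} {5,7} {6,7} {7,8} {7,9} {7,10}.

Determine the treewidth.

3

A width-3 tree decomposition is:
Bags: B1 = {0, 4, 6, 7}  B2 = {2, 4, 6, 7}  B3 = {0, 1, 4, 7}  B4 = {0, 4, 5, 7}  B5 = {0, 4, 7, 9}  B6 = {0, 1, 7, 8}  B7 = {0, 3, 4, 9}  B8 = {0, 4, 7, 10}
Tree: B1–B2, B1–B3, B3–B4, B4–B5, B3–B6, B5–B7, B1–B8
Every bag has size at most 4, so the width is 4 − 1 = 3 and tw(G) ≤ 3. Conversely, {0, 1, 7, 8} is a clique of size 4, and the vertices of any clique must share a bag in every tree decomposition; so some bag has ≥ 4 vertices and tw(G) ≥ 3. Combining the bounds, tw(G) = 3.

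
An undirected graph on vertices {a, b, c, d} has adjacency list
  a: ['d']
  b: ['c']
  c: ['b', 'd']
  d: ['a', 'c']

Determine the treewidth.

1

A width-1 tree decomposition is:
Bags: B1 = {a, d}  B2 = {c, d}  B3 = {b, c}
Tree: B1–B2, B2–B3
Each bag holds 2 vertices, so the decomposition has width 1, which upper-bounds the treewidth. Any graph with an edge has treewidth ≥ 1, and G has the edge a–d. Combining the bounds, tw(G) = 1.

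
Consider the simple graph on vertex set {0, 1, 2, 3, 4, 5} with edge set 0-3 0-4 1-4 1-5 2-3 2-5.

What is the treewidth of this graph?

2

A width-2 tree decomposition is:
Bags: B1 = {0, 3, 4}  B2 = {1, 3, 4}  B3 = {1, 3, 5}  B4 = {2, 3, 5}
Tree: B1–B2, B2–B3, B3–B4
Every bag has size at most 3, so the width is 3 − 1 = 2 and tw(G) ≤ 2. The edges 3–0–4–1–5–2–3 form a cycle, so G is not a tree and its treewidth is at least 2. Combining the bounds, tw(G) = 2.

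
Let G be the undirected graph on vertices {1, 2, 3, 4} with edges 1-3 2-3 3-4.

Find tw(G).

A width-1 tree decomposition is:
Bags: B1 = {3, 4}  B2 = {2, 3}  B3 = {1, 3}
Tree: B1–B2, B1–B3
The largest bag has 2 vertices, giving width 1; this decomposition certifies tw(G) ≤ 1. Any graph with an edge has treewidth ≥ 1, and G has the edge 3–4. The upper and lower bounds meet at 1, so that is the treewidth.

1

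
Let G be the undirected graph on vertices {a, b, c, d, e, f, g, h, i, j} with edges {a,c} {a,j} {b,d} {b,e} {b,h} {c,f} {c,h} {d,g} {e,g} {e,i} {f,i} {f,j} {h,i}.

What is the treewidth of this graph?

A width-2 tree decomposition is:
Bags: B1 = {a, f, j}  B2 = {a, c, f}  B3 = {c, f, i}  B4 = {c, h, i}  B5 = {e, h, i}  B6 = {b, e, h}  B7 = {b, e, g}  B8 = {b, d, g}
Tree: B1–B2, B2–B3, B3–B4, B4–B5, B5–B6, B6–B7, B7–B8
Each bag holds 3 vertices, so the decomposition has width 2, which upper-bounds the treewidth. Since j–a–c–f–j is a cycle in G, G is not acyclic. Forests are exactly the graphs of treewidth ≤ 1, so tw(G) ≥ 2. Combining the bounds, tw(G) = 2.

2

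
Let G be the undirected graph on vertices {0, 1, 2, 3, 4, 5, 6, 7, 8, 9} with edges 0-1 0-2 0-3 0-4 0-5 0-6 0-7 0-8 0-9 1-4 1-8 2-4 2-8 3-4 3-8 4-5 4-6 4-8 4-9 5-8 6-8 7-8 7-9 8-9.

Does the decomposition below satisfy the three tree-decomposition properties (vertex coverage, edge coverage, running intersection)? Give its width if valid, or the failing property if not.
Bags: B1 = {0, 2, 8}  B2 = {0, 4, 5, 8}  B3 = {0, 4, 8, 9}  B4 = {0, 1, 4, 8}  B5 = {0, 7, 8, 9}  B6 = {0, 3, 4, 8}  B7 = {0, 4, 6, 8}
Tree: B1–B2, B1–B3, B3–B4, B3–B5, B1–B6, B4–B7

No — edge (4,2) lies in no bag.

A tree decomposition must satisfy three properties: every vertex lies in some bag; for every edge, both endpoints lie together in some bag; and for every vertex, the bags containing it form a connected subtree. Here edge (4,2) lies in no bag, so the decomposition is invalid.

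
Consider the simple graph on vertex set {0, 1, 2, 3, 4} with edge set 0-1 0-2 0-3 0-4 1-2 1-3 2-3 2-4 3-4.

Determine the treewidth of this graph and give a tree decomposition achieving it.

Treewidth 3.
One such decomposition:
Bags: B1 = {0, 2, 3, 4}  B2 = {0, 1, 2, 3}
Tree: B1–B2

The largest bag has 4 vertices, giving width 3; this decomposition certifies tw(G) ≤ 3. On the other hand G contains the 4-clique {0, 1, 2, 3}. A clique must lie in a single bag of any decomposition, so no decomposition can have width below 3. Therefore the treewidth is 3.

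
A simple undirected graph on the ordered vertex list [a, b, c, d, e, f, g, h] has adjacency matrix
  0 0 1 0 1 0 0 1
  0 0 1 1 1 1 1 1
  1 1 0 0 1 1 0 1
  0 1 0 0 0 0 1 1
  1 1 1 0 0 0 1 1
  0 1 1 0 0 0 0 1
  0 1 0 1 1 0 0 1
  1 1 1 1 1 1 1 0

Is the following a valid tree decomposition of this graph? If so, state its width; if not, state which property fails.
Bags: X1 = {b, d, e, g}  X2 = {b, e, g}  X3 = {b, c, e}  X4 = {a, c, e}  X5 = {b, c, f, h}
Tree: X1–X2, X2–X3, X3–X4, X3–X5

A tree decomposition must satisfy three properties: every vertex lies in some bag; for every edge, both endpoints lie together in some bag; and for every vertex, the bags containing it form a connected subtree. Here edge (h,g) lies in no bag, so the decomposition is invalid.

No — edge (h,g) lies in no bag.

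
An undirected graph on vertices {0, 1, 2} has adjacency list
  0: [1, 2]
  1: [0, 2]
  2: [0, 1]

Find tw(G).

2

A width-2 tree decomposition is:
Bags: B1 = {0, 1, 2}
Tree: (single bag)
With just one bag of size 3, the width is 3 − 1 = 2, so tw(G) ≤ 2. For the lower bound, the 3 vertices {0, 1, 2} are pairwise adjacent, and any tree decomposition puts a clique entirely inside one bag — forcing width ≥ 2. The upper and lower bounds meet at 2, so that is the treewidth.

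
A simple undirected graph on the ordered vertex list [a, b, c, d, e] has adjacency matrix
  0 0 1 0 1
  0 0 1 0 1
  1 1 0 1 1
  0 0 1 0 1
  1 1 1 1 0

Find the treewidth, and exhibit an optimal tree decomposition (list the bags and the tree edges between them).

Treewidth 2.
One such decomposition:
Bags: B1 = {b, c, e}  B2 = {c, d, e}  B3 = {a, c, e}
Tree: B1–B2, B1–B3

The largest bag has 3 vertices, giving width 2; this decomposition certifies tw(G) ≤ 2. Conversely, {c, d, e} is a clique of size 3, and the vertices of any clique must share a bag in every tree decomposition; so some bag has ≥ 3 vertices and tw(G) ≥ 2. Combining the bounds, tw(G) = 2.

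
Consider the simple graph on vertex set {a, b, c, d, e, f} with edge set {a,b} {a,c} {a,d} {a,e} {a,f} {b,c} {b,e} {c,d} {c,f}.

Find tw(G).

A width-2 tree decomposition is:
Bags: B1 = {a, b, c}  B2 = {a, b, e}  B3 = {a, c, f}  B4 = {a, c, d}
Tree: B1–B2, B1–B3, B1–B4
Every bag has size at most 3, so the width is 3 − 1 = 2 and tw(G) ≤ 2. For the lower bound, the 3 vertices {a, b, e} are pairwise adjacent, and any tree decomposition puts a clique entirely inside one bag — forcing width ≥ 2. Therefore the treewidth is 2.

2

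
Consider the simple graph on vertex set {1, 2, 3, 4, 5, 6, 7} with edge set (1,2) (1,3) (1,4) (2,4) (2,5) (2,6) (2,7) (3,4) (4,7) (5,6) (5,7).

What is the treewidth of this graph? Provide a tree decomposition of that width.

Each bag holds 3 vertices, so the decomposition has width 2, which upper-bounds the treewidth. Conversely, {1, 2, 4} is a clique of size 3, and the vertices of any clique must share a bag in every tree decomposition; so some bag has ≥ 3 vertices and tw(G) ≥ 2. The upper and lower bounds meet at 2, so that is the treewidth.

Treewidth 2.
One such decomposition:
Bags: B1 = {1, 2, 4}  B2 = {2, 4, 7}  B3 = {1, 3, 4}  B4 = {2, 5, 7}  B5 = {2, 5, 6}
Tree: B1–B2, B1–B3, B2–B4, B4–B5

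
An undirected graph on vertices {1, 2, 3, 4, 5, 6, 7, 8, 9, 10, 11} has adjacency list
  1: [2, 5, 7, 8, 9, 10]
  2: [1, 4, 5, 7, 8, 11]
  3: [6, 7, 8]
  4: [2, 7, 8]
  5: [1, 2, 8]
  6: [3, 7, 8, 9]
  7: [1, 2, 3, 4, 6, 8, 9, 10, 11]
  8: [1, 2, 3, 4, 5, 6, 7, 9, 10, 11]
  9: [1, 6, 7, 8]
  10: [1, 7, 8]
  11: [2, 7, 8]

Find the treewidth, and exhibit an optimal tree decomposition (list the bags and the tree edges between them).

Each bag holds 4 vertices, so the decomposition has width 3, which upper-bounds the treewidth. Conversely, {1, 2, 5, 8} is a clique of size 4, and the vertices of any clique must share a bag in every tree decomposition; so some bag has ≥ 4 vertices and tw(G) ≥ 3. Therefore the treewidth is 3.

Treewidth 3.
One such decomposition:
Bags: B1 = {6, 7, 8, 9}  B2 = {1, 7, 8, 9}  B3 = {1, 2, 7, 8}  B4 = {3, 6, 7, 8}  B5 = {1, 2, 5, 8}  B6 = {2, 4, 7, 8}  B7 = {2, 7, 8, 11}  B8 = {1, 7, 8, 10}
Tree: B1–B2, B2–B3, B1–B4, B3–B5, B3–B6, B3–B7, B2–B8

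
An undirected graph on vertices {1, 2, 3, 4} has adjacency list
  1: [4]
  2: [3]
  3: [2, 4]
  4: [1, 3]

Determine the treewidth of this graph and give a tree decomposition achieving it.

Every bag has size at most 2, so the width is 2 − 1 = 1 and tw(G) ≤ 1. Any graph with an edge has treewidth ≥ 1, and G has the edge 1–4. Therefore the treewidth is 1.

Treewidth 1.
Bags: B1 = {1, 4}  B2 = {3, 4}  B3 = {2, 3}
Tree: B1–B2, B2–B3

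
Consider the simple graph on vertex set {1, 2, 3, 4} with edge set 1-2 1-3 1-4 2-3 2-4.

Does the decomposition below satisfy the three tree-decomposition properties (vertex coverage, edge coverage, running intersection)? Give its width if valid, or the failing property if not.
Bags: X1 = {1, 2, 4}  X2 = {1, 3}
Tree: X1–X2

No — edge (2,3) lies in no bag.

A tree decomposition must satisfy three properties: every vertex lies in some bag; for every edge, both endpoints lie together in some bag; and for every vertex, the bags containing it form a connected subtree. Here edge (2,3) lies in no bag, so the decomposition is invalid.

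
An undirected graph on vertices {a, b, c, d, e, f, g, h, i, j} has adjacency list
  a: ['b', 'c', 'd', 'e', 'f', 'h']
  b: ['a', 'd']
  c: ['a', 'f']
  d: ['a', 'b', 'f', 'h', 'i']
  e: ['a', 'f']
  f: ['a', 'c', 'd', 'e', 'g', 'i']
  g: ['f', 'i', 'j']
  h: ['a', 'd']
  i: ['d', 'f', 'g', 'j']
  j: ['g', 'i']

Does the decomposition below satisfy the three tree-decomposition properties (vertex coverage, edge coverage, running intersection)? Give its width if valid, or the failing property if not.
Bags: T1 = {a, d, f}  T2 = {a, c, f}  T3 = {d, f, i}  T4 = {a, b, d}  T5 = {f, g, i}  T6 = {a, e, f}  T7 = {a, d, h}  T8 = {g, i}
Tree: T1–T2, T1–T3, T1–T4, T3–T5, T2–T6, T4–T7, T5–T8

No — vertex j appears in no bag.

A tree decomposition must satisfy three properties: every vertex lies in some bag; for every edge, both endpoints lie together in some bag; and for every vertex, the bags containing it form a connected subtree. Here vertex j appears in no bag, so the decomposition is invalid.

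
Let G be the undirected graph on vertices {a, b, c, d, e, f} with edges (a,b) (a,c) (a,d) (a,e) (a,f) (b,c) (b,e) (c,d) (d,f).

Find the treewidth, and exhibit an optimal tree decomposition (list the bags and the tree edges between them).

Each bag holds 3 vertices, so the decomposition has width 2, which upper-bounds the treewidth. On the other hand G contains the 3-clique {a, c, d}. A clique must lie in a single bag of any decomposition, so no decomposition can have width below 2. Hence tw(G) = 2 exactly.

Treewidth 2.
Bags: B1 = {a, b, c}  B2 = {a, c, d}  B3 = {a, d, f}  B4 = {a, b, e}
Tree: B1–B2, B2–B3, B1–B4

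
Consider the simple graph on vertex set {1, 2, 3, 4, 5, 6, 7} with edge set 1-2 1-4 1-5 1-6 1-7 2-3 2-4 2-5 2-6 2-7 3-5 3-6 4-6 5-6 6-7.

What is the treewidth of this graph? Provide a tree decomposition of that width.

Treewidth 3.
One such decomposition:
Bags: B1 = {1, 2, 5, 6}  B2 = {1, 2, 4, 6}  B3 = {2, 3, 5, 6}  B4 = {1, 2, 6, 7}
Tree: B1–B2, B1–B3, B1–B4

The largest bag has 4 vertices, giving width 3; this decomposition certifies tw(G) ≤ 3. For the lower bound, the 4 vertices {1, 2, 4, 6} are pairwise adjacent, and any tree decomposition puts a clique entirely inside one bag — forcing width ≥ 3. Combining the bounds, tw(G) = 3.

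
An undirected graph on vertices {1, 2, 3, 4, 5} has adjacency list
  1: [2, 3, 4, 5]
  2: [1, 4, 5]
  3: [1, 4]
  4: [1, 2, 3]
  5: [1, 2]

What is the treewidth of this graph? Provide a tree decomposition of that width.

Treewidth 2.
Bags: B1 = {1, 2, 4}  B2 = {1, 2, 5}  B3 = {1, 3, 4}
Tree: B1–B2, B1–B3

Every bag has size at most 3, so the width is 3 − 1 = 2 and tw(G) ≤ 2. On the other hand G contains the 3-clique {1, 2, 4}. A clique must lie in a single bag of any decomposition, so no decomposition can have width below 2. Combining the bounds, tw(G) = 2.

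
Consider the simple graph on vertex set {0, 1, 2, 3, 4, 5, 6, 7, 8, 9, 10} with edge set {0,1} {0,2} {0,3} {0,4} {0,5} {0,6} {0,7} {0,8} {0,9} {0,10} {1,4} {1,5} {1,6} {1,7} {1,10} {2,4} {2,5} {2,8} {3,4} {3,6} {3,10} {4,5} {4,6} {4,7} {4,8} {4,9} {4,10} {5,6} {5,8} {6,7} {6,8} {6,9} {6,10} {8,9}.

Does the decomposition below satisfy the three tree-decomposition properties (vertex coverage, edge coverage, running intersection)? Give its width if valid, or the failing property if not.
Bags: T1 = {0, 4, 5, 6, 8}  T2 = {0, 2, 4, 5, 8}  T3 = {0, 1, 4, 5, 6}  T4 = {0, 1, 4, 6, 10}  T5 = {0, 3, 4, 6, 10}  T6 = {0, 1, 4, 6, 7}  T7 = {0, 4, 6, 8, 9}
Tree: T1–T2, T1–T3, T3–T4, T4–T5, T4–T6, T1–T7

Yes; width 4.

Checking the three conditions: (i) the bags cover all of {0, 1, 2, 3, 4, 5, 6, 7, 8, 9, 10}; (ii) for each edge, some bag contains both endpoints; (iii) the bags containing any fixed vertex form a subtree. All hold, so the decomposition is valid with width 5 − 1 = 4.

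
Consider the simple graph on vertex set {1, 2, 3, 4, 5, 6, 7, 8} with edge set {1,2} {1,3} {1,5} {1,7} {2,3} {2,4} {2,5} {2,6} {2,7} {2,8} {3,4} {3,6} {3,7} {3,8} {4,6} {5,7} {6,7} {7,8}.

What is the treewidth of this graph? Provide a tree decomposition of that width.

Every bag has size at most 4, so the width is 4 − 1 = 3 and tw(G) ≤ 3. Conversely, {2, 3, 4, 6} is a clique of size 4, and the vertices of any clique must share a bag in every tree decomposition; so some bag has ≥ 4 vertices and tw(G) ≥ 3. Therefore the treewidth is 3.

Treewidth 3.
One such decomposition:
Bags: B1 = {1, 2, 3, 7}  B2 = {1, 2, 5, 7}  B3 = {2, 3, 6, 7}  B4 = {2, 3, 7, 8}  B5 = {2, 3, 4, 6}
Tree: B1–B2, B1–B3, B1–B4, B3–B5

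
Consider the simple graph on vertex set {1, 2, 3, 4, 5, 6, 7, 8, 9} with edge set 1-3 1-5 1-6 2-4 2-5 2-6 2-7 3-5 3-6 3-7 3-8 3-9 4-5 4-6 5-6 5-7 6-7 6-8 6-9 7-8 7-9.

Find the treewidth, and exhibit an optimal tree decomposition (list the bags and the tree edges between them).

Each bag holds 4 vertices, so the decomposition has width 3, which upper-bounds the treewidth. Conversely, {2, 4, 5, 6} is a clique of size 4, and the vertices of any clique must share a bag in every tree decomposition; so some bag has ≥ 4 vertices and tw(G) ≥ 3. Combining the bounds, tw(G) = 3.

Treewidth 3.
One such decomposition:
Bags: B1 = {3, 6, 7, 9}  B2 = {3, 5, 6, 7}  B3 = {2, 5, 6, 7}  B4 = {3, 6, 7, 8}  B5 = {2, 4, 5, 6}  B6 = {1, 3, 5, 6}
Tree: B1–B2, B2–B3, B1–B4, B3–B5, B2–B6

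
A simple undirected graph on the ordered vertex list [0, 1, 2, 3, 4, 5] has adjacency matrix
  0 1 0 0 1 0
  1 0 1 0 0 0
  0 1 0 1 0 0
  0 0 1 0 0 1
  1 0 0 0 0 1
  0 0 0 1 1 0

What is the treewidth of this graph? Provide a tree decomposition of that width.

The largest bag has 3 vertices, giving width 2; this decomposition certifies tw(G) ≤ 2. Since 1–2–3–5–4–0–1 is a cycle in G, G is not acyclic. Forests are exactly the graphs of treewidth ≤ 1, so tw(G) ≥ 2. Hence tw(G) = 2 exactly.

Treewidth 2.
One optimal decomposition is:
Bags: B1 = {1, 2, 3}  B2 = {1, 3, 5}  B3 = {1, 4, 5}  B4 = {0, 1, 4}
Tree: B1–B2, B2–B3, B3–B4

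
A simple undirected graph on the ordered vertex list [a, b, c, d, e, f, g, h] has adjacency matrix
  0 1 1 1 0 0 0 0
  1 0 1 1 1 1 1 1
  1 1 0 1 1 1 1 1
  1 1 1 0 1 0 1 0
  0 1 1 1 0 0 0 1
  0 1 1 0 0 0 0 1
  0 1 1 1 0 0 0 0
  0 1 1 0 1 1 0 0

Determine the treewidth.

A width-3 tree decomposition is:
Bags: B1 = {a, b, c, d}  B2 = {b, c, d, e}  B3 = {b, c, d, g}  B4 = {b, c, e, h}  B5 = {b, c, f, h}
Tree: B1–B2, B2–B3, B2–B4, B4–B5
The largest bag has 4 vertices, giving width 3; this decomposition certifies tw(G) ≤ 3. On the other hand G contains the 4-clique {b, c, d, g}. A clique must lie in a single bag of any decomposition, so no decomposition can have width below 3. Combining the bounds, tw(G) = 3.

3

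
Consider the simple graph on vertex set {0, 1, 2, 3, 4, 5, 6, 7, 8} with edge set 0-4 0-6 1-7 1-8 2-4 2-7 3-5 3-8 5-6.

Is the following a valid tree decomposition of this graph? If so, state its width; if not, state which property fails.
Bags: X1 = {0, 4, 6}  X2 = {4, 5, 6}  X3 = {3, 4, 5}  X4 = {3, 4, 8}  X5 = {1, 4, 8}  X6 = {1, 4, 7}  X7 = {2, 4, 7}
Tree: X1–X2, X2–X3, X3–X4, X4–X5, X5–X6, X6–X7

Yes; width 2.

Every vertex of G appears in some bag (union = {0, 1, 2, 3, 4, 5, 6, 7, 8}); every edge is covered by a bag; and for each vertex v the set of bags containing v is connected in the bag tree. The decomposition is therefore valid. The largest bag has 3 vertices, so the width is 2.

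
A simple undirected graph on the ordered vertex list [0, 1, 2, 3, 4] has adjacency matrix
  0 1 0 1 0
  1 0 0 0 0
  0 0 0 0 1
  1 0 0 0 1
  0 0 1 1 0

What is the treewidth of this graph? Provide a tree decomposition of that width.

Treewidth 1.
Bags: B1 = {2, 4}  B2 = {3, 4}  B3 = {0, 3}  B4 = {0, 1}
Tree: B1–B2, B2–B3, B3–B4

The largest bag has 2 vertices, giving width 1; this decomposition certifies tw(G) ≤ 1. Any graph with an edge has treewidth ≥ 1, and G has the edge 2–4. The upper and lower bounds meet at 1, so that is the treewidth.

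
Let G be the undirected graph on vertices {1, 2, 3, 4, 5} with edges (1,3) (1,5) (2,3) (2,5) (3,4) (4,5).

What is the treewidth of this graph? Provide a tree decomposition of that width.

Treewidth 2.
Bags: B1 = {1, 3, 5}  B2 = {2, 3, 5}  B3 = {3, 4, 5}
Tree: B1–B2, B2–B3

Every bag has size at most 3, so the width is 3 − 1 = 2 and tw(G) ≤ 2. For the lower bound, G contains the cycle 1–3–2–5–1, so G is not a forest; only forests have treewidth ≤ 1, hence tw(G) ≥ 2. Combining the bounds, tw(G) = 2.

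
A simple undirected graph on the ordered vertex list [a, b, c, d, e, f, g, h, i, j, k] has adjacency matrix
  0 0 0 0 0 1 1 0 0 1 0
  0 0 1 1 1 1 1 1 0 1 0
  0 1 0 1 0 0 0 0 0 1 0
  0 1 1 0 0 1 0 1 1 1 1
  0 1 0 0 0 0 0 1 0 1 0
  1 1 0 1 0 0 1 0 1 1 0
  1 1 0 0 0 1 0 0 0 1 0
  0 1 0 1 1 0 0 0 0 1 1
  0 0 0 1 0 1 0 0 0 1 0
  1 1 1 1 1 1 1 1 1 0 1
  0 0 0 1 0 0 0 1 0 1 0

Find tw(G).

A width-3 tree decomposition is:
Bags: B1 = {b, d, f, j}  B2 = {d, f, i, j}  B3 = {b, d, h, j}  B4 = {b, f, g, j}  B5 = {d, h, j, k}  B6 = {b, e, h, j}  B7 = {a, f, g, j}  B8 = {b, c, d, j}
Tree: B1–B2, B1–B3, B1–B4, B3–B5, B3–B6, B4–B7, B1–B8
The largest bag has 4 vertices, giving width 3; this decomposition certifies tw(G) ≤ 3. On the other hand G contains the 4-clique {d, h, j, k}. A clique must lie in a single bag of any decomposition, so no decomposition can have width below 3. Therefore the treewidth is 3.

3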